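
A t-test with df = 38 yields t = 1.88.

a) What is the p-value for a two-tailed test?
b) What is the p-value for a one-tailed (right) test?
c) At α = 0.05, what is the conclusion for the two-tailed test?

Using t-distribution with df = 38:
a) Two-tailed: p = 2×P(T > 1.88) = 0.0678
b) One-tailed: p = P(T > 1.88) = 0.0339
c) 0.0678 ≥ 0.05, fail to reject H₀

Answer: a) 0.0678, b) 0.0339, c) fail to reject H₀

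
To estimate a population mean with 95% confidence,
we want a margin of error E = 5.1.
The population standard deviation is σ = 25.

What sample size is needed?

Answer: n = 93

Derivation:
z_0.025 = 1.960
n = (z×σ/E)² = (1.960×25/5.1)²
n = 92.3106
Round up: n = 93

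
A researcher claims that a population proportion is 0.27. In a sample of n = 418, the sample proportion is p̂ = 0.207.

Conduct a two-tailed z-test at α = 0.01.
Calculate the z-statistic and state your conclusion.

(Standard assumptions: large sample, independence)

H₀: p = 0.27, H₁: p ≠ 0.27
Standard error: SE = √(p₀(1-p₀)/n) = √(0.27×0.73/418) = 0.021715
z-statistic: z = (p̂ - p₀)/SE = (0.207 - 0.27)/0.021715 = -2.9012
Critical value: z_0.005 = ±2.576
p-value = 0.0037
Decision: reject H₀ at α = 0.01

Answer: z = -2.9012, reject H₀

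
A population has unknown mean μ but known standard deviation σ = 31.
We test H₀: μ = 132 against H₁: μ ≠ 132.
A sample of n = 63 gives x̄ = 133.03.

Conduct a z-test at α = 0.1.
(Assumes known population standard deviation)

Standard error: SE = σ/√n = 31/√63 = 3.9056
z-statistic: z = (x̄ - μ₀)/SE = (133.03 - 132)/3.9056 = 0.2637
Critical value: ±1.645
p-value = 0.7920
Decision: fail to reject H₀

Answer: z = 0.2637, fail to reject H₀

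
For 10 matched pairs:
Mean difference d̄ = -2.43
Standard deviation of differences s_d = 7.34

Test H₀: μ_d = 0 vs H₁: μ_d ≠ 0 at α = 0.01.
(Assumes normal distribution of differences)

Answer: t = -1.0469, fail to reject H₀

Derivation:
df = n - 1 = 9
SE = s_d/√n = 7.34/√10 = 2.3211
t = d̄/SE = -2.43/2.3211 = -1.0469
Critical value: t_{0.005,9} = ±3.250
p-value ≈ 0.3224
Decision: fail to reject H₀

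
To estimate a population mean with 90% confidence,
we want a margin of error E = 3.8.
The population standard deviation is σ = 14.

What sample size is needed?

Answer: n = 37

Derivation:
z_0.05 = 1.645
n = (z×σ/E)² = (1.645×14/3.8)²
n = 36.7300
Round up: n = 37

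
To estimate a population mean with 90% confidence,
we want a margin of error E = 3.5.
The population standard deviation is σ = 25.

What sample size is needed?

Answer: n = 139

Derivation:
z_0.05 = 1.645
n = (z×σ/E)² = (1.645×25/3.5)²
n = 138.0625
Round up: n = 139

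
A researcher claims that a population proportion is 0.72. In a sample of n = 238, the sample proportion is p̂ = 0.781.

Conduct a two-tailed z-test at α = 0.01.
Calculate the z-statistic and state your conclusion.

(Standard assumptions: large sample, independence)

H₀: p = 0.72, H₁: p ≠ 0.72
Standard error: SE = √(p₀(1-p₀)/n) = √(0.72×0.28/238) = 0.029104
z-statistic: z = (p̂ - p₀)/SE = (0.781 - 0.72)/0.029104 = 2.0959
Critical value: z_0.005 = ±2.576
p-value = 0.0361
Decision: fail to reject H₀ at α = 0.01

Answer: z = 2.0959, fail to reject H₀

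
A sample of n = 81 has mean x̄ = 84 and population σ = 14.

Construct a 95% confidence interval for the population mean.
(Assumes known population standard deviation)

Answer: (80.9510, 87.0490)

Derivation:
Confidence level: 95%, α = 0.05
z_0.025 = 1.960
SE = σ/√n = 14/√81 = 1.5556
Margin of error = 1.960 × 1.5556 = 3.0490
CI: x̄ ± margin = 84 ± 3.0490
CI: (80.9510, 87.0490)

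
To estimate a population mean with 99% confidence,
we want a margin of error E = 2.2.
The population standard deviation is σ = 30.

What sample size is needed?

Answer: n = 1234

Derivation:
z_0.005 = 2.576
n = (z×σ/E)² = (2.576×30/2.2)²
n = 1233.9253
Round up: n = 1234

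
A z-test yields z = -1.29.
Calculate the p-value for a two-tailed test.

Answer: p-value ≈ 0.1971

Derivation:
For z = -1.29:
p = 2×P(Z > |-1.29|) = 2×(1 - Φ(1.29)) = 0.1971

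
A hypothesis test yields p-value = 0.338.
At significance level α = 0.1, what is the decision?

Compare p-value to α:
0.338 ≥ 0.1
Decision: fail to reject H₀

Answer: fail to reject H₀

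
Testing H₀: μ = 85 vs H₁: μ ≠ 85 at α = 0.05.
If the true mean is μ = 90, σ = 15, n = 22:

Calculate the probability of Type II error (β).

SE = σ/√n = 15/√22 = 3.1980
Critical values: μ₀ ± z_0.025×SE = 85 ± 1.960×3.1980
Acceptance region: (78.7319, 91.2681)
Under H₁ (μ = 90): z_high = (91.2681 - 90)/3.1980 = 0.3965, z_low = (78.7319 - 90)/3.1980 = -3.5235
β = P(not reject | H₁) = Φ(0.3965) - Φ(-3.5235) ≈ 0.6539

Answer: β ≈ 0.6539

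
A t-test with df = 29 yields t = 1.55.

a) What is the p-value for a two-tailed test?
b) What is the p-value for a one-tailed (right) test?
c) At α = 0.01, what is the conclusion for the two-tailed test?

Using t-distribution with df = 29:
a) Two-tailed: p = 2×P(T > 1.55) = 0.1320
b) One-tailed: p = P(T > 1.55) = 0.0660
c) 0.1320 ≥ 0.01, fail to reject H₀

Answer: a) 0.1320, b) 0.0660, c) fail to reject H₀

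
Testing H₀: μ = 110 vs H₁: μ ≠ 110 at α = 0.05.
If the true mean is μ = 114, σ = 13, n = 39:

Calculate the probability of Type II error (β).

Answer: β ≈ 0.5153

Derivation:
SE = σ/√n = 13/√39 = 2.0817
Critical values: μ₀ ± z_0.025×SE = 110 ± 1.960×2.0817
Acceptance region: (105.9199, 114.0801)
Under H₁ (μ = 114): z_high = (114.0801 - 114)/2.0817 = 0.0385, z_low = (105.9199 - 114)/2.0817 = -3.8815
β = P(not reject | H₁) = Φ(0.0385) - Φ(-3.8815) ≈ 0.5153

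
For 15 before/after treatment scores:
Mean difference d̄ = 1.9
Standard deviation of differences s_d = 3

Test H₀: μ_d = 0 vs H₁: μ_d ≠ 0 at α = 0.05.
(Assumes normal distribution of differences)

df = n - 1 = 14
SE = s_d/√n = 3/√15 = 0.7746
t = d̄/SE = 1.9/0.7746 = 2.4529
Critical value: t_{0.025,14} = ±2.145
p-value ≈ 0.0279
Decision: reject H₀

Answer: t = 2.4529, reject H₀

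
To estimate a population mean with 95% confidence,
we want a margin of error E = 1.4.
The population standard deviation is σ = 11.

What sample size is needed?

Answer: n = 238

Derivation:
z_0.025 = 1.960
n = (z×σ/E)² = (1.960×11/1.4)²
n = 237.1600
Round up: n = 238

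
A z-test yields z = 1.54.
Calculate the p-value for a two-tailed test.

For z = 1.54:
p = 2×P(Z > |1.54|) = 2×(1 - Φ(1.54)) = 0.1236

Answer: p-value ≈ 0.1236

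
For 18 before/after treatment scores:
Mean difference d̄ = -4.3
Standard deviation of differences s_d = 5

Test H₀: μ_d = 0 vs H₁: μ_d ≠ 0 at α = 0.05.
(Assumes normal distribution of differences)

Answer: t = -3.6487, reject H₀

Derivation:
df = n - 1 = 17
SE = s_d/√n = 5/√18 = 1.1785
t = d̄/SE = -4.3/1.1785 = -3.6487
Critical value: t_{0.025,17} = ±2.110
p-value ≈ 0.0020
Decision: reject H₀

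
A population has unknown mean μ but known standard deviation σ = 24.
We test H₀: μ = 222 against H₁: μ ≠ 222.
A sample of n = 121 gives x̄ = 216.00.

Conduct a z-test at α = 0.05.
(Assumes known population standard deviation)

Standard error: SE = σ/√n = 24/√121 = 2.1818
z-statistic: z = (x̄ - μ₀)/SE = (216.00 - 222)/2.1818 = -2.7500
Critical value: ±1.960
p-value = 0.0060
Decision: reject H₀

Answer: z = -2.7500, reject H₀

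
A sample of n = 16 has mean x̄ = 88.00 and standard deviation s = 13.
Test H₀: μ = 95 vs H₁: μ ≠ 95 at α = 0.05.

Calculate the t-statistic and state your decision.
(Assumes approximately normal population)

Answer: t = -2.1538, reject H₀

Derivation:
df = n - 1 = 15
SE = s/√n = 13/√16 = 3.2500
t = (x̄ - μ₀)/SE = (88.00 - 95)/3.2500 = -2.1538
Critical value: t_{0.025,15} = ±2.131
p-value ≈ 0.0479
Decision: reject H₀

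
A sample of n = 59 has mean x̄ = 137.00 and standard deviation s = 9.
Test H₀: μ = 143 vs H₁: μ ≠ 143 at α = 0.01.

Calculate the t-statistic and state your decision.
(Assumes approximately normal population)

df = n - 1 = 58
SE = s/√n = 9/√59 = 1.1717
t = (x̄ - μ₀)/SE = (137.00 - 143)/1.1717 = -5.1208
Critical value: t_{0.005,58} = ±2.663
p-value < 0.0001
Decision: reject H₀

Answer: t = -5.1208, reject H₀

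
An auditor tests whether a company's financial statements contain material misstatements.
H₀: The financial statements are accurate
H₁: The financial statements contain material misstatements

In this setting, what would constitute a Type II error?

Type I error: rejecting H₀ when it is actually true (false positive).
Type II error: failing to reject H₀ when H₁ is actually true (false negative).

Answer: Failing to detect material misstatements that are actually present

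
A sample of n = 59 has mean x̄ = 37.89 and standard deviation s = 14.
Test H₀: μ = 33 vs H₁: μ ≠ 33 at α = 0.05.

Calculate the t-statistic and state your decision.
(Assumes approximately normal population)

df = n - 1 = 58
SE = s/√n = 14/√59 = 1.8226
t = (x̄ - μ₀)/SE = (37.89 - 33)/1.8226 = 2.6830
Critical value: t_{0.025,58} = ±2.002
p-value ≈ 0.0095
Decision: reject H₀

Answer: t = 2.6830, reject H₀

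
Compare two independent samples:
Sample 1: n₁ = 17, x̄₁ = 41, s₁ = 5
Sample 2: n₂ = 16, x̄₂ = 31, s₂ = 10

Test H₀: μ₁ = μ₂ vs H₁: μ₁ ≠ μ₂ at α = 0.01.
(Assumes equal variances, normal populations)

Pooled variance: s²_p = [16×5² + 15×10²]/(31) = 61.2903
s_p = 7.8288
SE = s_p×√(1/n₁ + 1/n₂) = 7.8288×√(1/17 + 1/16) = 2.7269
t = (x̄₁ - x̄₂)/SE = (41 - 31)/2.7269 = 3.6672
df = 31, t-critical = ±2.744
Decision: reject H₀

Answer: t = 3.6672, reject H₀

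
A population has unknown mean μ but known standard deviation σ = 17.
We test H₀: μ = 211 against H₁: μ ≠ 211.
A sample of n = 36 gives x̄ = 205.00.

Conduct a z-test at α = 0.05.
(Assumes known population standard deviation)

Standard error: SE = σ/√n = 17/√36 = 2.8333
z-statistic: z = (x̄ - μ₀)/SE = (205.00 - 211)/2.8333 = -2.1177
Critical value: ±1.960
p-value = 0.0342
Decision: reject H₀

Answer: z = -2.1177, reject H₀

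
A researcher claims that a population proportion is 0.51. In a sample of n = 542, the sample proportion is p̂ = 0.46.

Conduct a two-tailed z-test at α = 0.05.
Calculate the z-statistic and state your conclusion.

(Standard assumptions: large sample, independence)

H₀: p = 0.51, H₁: p ≠ 0.51
Standard error: SE = √(p₀(1-p₀)/n) = √(0.51×0.49/542) = 0.021473
z-statistic: z = (p̂ - p₀)/SE = (0.46 - 0.51)/0.021473 = -2.3285
Critical value: z_0.025 = ±1.960
p-value = 0.0199
Decision: reject H₀ at α = 0.05

Answer: z = -2.3285, reject H₀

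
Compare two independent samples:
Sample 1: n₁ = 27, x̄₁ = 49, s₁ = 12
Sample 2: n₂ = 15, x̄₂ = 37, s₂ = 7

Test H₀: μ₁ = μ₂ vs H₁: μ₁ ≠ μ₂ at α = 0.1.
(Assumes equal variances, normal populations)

Pooled variance: s²_p = [26×12² + 14×7²]/(40) = 110.7500
s_p = 10.5238
SE = s_p×√(1/n₁ + 1/n₂) = 10.5238×√(1/27 + 1/15) = 3.3890
t = (x̄₁ - x̄₂)/SE = (49 - 37)/3.3890 = 3.5409
df = 40, t-critical = ±1.684
Decision: reject H₀

Answer: t = 3.5409, reject H₀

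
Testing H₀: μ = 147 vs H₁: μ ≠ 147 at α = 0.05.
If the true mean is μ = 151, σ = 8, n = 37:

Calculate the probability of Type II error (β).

SE = σ/√n = 8/√37 = 1.3152
Critical values: μ₀ ± z_0.025×SE = 147 ± 1.960×1.3152
Acceptance region: (144.4222, 149.5778)
Under H₁ (μ = 151): z_high = (149.5778 - 151)/1.3152 = -1.0814, z_low = (144.4222 - 151)/1.3152 = -5.0014
β = P(not reject | H₁) = Φ(-1.0814) - Φ(-5.0014) ≈ 0.1398

Answer: β ≈ 0.1398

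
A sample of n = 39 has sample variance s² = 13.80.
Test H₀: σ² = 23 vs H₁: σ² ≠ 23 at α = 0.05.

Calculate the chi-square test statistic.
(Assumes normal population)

df = n - 1 = 38
χ² = (n-1)s²/σ₀² = 38×13.80/23 = 22.8000
Critical values: χ²_{0.975,38} = 22.878, χ²_{0.025,38} = 56.896
Rejection region: χ² < 22.878 or χ² > 56.896
Decision: reject H₀

Answer: χ² = 22.8000, reject H₀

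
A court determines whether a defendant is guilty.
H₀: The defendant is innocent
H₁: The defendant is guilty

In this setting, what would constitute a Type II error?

Type I error (α): Rejecting H₀ when H₀ is true
Type II error (β): Failing to reject H₀ when H₁ is true

Answer: Acquitting a guilty person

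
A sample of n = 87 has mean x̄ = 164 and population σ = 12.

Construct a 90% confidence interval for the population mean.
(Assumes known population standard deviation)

Answer: (161.8837, 166.1163)

Derivation:
Confidence level: 90%, α = 0.1
z_0.05 = 1.645
SE = σ/√n = 12/√87 = 1.2865
Margin of error = 1.645 × 1.2865 = 2.1163
CI: x̄ ± margin = 164 ± 2.1163
CI: (161.8837, 166.1163)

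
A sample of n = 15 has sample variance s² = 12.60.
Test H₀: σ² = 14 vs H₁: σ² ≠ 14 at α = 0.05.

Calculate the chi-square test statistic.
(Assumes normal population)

Answer: χ² = 12.6000, fail to reject H₀

Derivation:
df = n - 1 = 14
χ² = (n-1)s²/σ₀² = 14×12.60/14 = 12.6000
Critical values: χ²_{0.975,14} = 5.629, χ²_{0.025,14} = 26.119
Rejection region: χ² < 5.629 or χ² > 26.119
Decision: fail to reject H₀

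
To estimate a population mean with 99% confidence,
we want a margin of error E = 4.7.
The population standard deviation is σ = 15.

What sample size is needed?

z_0.005 = 2.576
n = (z×σ/E)² = (2.576×15/4.7)²
n = 67.5894
Round up: n = 68

Answer: n = 68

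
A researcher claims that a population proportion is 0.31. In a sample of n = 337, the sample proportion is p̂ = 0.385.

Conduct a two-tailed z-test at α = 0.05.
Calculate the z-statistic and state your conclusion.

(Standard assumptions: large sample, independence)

H₀: p = 0.31, H₁: p ≠ 0.31
Standard error: SE = √(p₀(1-p₀)/n) = √(0.31×0.69/337) = 0.025194
z-statistic: z = (p̂ - p₀)/SE = (0.385 - 0.31)/0.025194 = 2.9769
Critical value: z_0.025 = ±1.960
p-value = 0.0029
Decision: reject H₀ at α = 0.05

Answer: z = 2.9769, reject H₀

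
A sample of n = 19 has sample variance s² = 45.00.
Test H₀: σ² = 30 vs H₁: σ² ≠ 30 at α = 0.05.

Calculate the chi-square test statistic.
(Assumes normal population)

df = n - 1 = 18
χ² = (n-1)s²/σ₀² = 18×45.00/30 = 27.0000
Critical values: χ²_{0.975,18} = 8.231, χ²_{0.025,18} = 31.526
Rejection region: χ² < 8.231 or χ² > 31.526
Decision: fail to reject H₀

Answer: χ² = 27.0000, fail to reject H₀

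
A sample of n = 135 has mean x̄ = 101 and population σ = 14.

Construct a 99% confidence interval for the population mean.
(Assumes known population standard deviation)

Answer: (97.8962, 104.1038)

Derivation:
Confidence level: 99%, α = 0.01
z_0.005 = 2.576
SE = σ/√n = 14/√135 = 1.2049
Margin of error = 2.576 × 1.2049 = 3.1038
CI: x̄ ± margin = 101 ± 3.1038
CI: (97.8962, 104.1038)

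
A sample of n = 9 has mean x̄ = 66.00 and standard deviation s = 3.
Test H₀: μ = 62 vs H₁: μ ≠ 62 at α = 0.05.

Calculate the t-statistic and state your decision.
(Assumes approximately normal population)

df = n - 1 = 8
SE = s/√n = 3/√9 = 1.0000
t = (x̄ - μ₀)/SE = (66.00 - 62)/1.0000 = 4.0000
Critical value: t_{0.025,8} = ±2.306
p-value ≈ 0.0039
Decision: reject H₀

Answer: t = 4.0000, reject H₀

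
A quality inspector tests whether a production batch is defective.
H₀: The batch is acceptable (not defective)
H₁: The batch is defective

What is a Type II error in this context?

Type I error (α): Rejecting H₀ when H₀ is true
Type II error (β): Failing to reject H₀ when H₁ is true

Answer: Shipping a defective batch to customers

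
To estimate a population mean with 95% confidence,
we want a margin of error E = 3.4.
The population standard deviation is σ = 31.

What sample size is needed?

z_0.025 = 1.960
n = (z×σ/E)² = (1.960×31/3.4)²
n = 319.3579
Round up: n = 320

Answer: n = 320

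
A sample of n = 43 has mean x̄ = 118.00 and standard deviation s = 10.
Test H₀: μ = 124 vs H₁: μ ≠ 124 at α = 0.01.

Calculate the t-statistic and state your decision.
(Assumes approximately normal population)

Answer: t = -3.9344, reject H₀

Derivation:
df = n - 1 = 42
SE = s/√n = 10/√43 = 1.5250
t = (x̄ - μ₀)/SE = (118.00 - 124)/1.5250 = -3.9344
Critical value: t_{0.005,42} = ±2.698
p-value ≈ 0.0003
Decision: reject H₀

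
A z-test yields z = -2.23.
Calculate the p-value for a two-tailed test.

Answer: p-value ≈ 0.0257

Derivation:
For z = -2.23:
p = 2×P(Z > |-2.23|) = 2×(1 - Φ(2.23)) = 0.0257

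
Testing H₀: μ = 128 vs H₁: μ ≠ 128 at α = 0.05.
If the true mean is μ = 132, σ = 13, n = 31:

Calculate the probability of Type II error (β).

SE = σ/√n = 13/√31 = 2.3349
Critical values: μ₀ ± z_0.025×SE = 128 ± 1.960×2.3349
Acceptance region: (123.4236, 132.5764)
Under H₁ (μ = 132): z_high = (132.5764 - 132)/2.3349 = 0.2469, z_low = (123.4236 - 132)/2.3349 = -3.6731
β = P(not reject | H₁) = Φ(0.2469) - Φ(-3.6731) ≈ 0.5974

Answer: β ≈ 0.5974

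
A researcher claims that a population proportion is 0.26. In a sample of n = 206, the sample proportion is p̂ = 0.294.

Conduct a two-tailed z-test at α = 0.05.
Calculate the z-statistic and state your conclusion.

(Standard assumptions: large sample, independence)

H₀: p = 0.26, H₁: p ≠ 0.26
Standard error: SE = √(p₀(1-p₀)/n) = √(0.26×0.74/206) = 0.030561
z-statistic: z = (p̂ - p₀)/SE = (0.294 - 0.26)/0.030561 = 1.1125
Critical value: z_0.025 = ±1.960
p-value = 0.2659
Decision: fail to reject H₀ at α = 0.05

Answer: z = 1.1125, fail to reject H₀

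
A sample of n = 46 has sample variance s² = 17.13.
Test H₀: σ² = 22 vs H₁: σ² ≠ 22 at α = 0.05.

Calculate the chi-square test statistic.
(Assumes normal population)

df = n - 1 = 45
χ² = (n-1)s²/σ₀² = 45×17.13/22 = 35.0386
Critical values: χ²_{0.975,45} = 28.366, χ²_{0.025,45} = 65.410
Rejection region: χ² < 28.366 or χ² > 65.410
Decision: fail to reject H₀

Answer: χ² = 35.0386, fail to reject H₀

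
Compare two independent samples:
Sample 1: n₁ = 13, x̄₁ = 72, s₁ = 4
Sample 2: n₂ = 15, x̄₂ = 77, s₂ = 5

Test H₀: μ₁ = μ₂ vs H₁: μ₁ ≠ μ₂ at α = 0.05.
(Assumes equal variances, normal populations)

Answer: t = -2.8900, reject H₀

Derivation:
Pooled variance: s²_p = [12×4² + 14×5²]/(26) = 20.8462
s_p = 4.5658
SE = s_p×√(1/n₁ + 1/n₂) = 4.5658×√(1/13 + 1/15) = 1.7301
t = (x̄₁ - x̄₂)/SE = (72 - 77)/1.7301 = -2.8900
df = 26, t-critical = ±2.056
Decision: reject H₀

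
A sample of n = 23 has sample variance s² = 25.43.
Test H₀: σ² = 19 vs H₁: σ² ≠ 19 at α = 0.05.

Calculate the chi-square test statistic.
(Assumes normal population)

Answer: χ² = 29.4453, fail to reject H₀

Derivation:
df = n - 1 = 22
χ² = (n-1)s²/σ₀² = 22×25.43/19 = 29.4453
Critical values: χ²_{0.975,22} = 10.982, χ²_{0.025,22} = 36.781
Rejection region: χ² < 10.982 or χ² > 36.781
Decision: fail to reject H₀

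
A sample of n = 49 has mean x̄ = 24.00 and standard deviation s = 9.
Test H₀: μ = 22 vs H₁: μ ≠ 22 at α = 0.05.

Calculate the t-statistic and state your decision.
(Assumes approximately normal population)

df = n - 1 = 48
SE = s/√n = 9/√49 = 1.2857
t = (x̄ - μ₀)/SE = (24.00 - 22)/1.2857 = 1.5556
Critical value: t_{0.025,48} = ±2.011
p-value ≈ 0.1264
Decision: fail to reject H₀

Answer: t = 1.5556, fail to reject H₀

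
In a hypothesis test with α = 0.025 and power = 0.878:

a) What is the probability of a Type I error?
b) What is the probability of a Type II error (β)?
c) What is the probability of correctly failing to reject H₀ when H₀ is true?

Answer: a) 0.025, b) 0.122, c) 0.975

Derivation:
a) Type I error probability = α = 0.025
b) Power = P(reject H₀ | H₁ true) = 1 - β = 0.878, so Type II error probability = β = 1 - Power = 0.122
c) P(fail to reject H₀ | H₀ true) = 1 - α = 0.975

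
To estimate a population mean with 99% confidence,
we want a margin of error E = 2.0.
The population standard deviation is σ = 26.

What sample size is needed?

Answer: n = 1122

Derivation:
z_0.005 = 2.576
n = (z×σ/E)² = (2.576×26/2.0)²
n = 1121.4461
Round up: n = 1122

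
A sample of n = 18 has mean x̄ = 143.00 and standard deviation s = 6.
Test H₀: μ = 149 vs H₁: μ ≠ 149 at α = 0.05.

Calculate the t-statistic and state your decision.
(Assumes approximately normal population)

Answer: t = -4.2427, reject H₀

Derivation:
df = n - 1 = 17
SE = s/√n = 6/√18 = 1.4142
t = (x̄ - μ₀)/SE = (143.00 - 149)/1.4142 = -4.2427
Critical value: t_{0.025,17} = ±2.110
p-value ≈ 0.0005
Decision: reject H₀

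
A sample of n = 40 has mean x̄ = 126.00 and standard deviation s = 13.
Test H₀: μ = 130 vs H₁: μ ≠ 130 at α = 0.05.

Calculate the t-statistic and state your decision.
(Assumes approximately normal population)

Answer: t = -1.9460, fail to reject H₀

Derivation:
df = n - 1 = 39
SE = s/√n = 13/√40 = 2.0555
t = (x̄ - μ₀)/SE = (126.00 - 130)/2.0555 = -1.9460
Critical value: t_{0.025,39} = ±2.023
p-value ≈ 0.0589
Decision: fail to reject H₀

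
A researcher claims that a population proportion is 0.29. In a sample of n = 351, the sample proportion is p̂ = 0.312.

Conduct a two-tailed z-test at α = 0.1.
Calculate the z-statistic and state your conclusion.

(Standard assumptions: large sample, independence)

H₀: p = 0.29, H₁: p ≠ 0.29
Standard error: SE = √(p₀(1-p₀)/n) = √(0.29×0.71/351) = 0.024220
z-statistic: z = (p̂ - p₀)/SE = (0.312 - 0.29)/0.024220 = 0.9083
Critical value: z_0.05 = ±1.645
p-value = 0.3637
Decision: fail to reject H₀ at α = 0.1

Answer: z = 0.9083, fail to reject H₀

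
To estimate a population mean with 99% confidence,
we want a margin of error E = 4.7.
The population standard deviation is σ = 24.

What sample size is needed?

Answer: n = 174

Derivation:
z_0.005 = 2.576
n = (z×σ/E)² = (2.576×24/4.7)²
n = 173.0288
Round up: n = 174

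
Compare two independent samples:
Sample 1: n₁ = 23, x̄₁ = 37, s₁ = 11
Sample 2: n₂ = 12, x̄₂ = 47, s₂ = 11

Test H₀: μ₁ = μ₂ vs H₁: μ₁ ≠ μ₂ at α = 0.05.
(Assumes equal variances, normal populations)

Pooled variance: s²_p = [22×11² + 11×11²]/(33) = 121.0000
s_p = 11.0000
SE = s_p×√(1/n₁ + 1/n₂) = 11.0000×√(1/23 + 1/12) = 3.9172
t = (x̄₁ - x̄₂)/SE = (37 - 47)/3.9172 = -2.5528
df = 33, t-critical = ±2.035
Decision: reject H₀

Answer: t = -2.5528, reject H₀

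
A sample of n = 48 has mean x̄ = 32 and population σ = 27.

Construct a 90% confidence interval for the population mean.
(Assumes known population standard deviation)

Confidence level: 90%, α = 0.1
z_0.05 = 1.645
SE = σ/√n = 27/√48 = 3.8971
Margin of error = 1.645 × 3.8971 = 6.4107
CI: x̄ ± margin = 32 ± 6.4107
CI: (25.5893, 38.4107)

Answer: (25.5893, 38.4107)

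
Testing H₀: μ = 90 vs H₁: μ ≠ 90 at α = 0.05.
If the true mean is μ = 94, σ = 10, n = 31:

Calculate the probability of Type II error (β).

Answer: β ≈ 0.3947

Derivation:
SE = σ/√n = 10/√31 = 1.7961
Critical values: μ₀ ± z_0.025×SE = 90 ± 1.960×1.7961
Acceptance region: (86.4796, 93.5204)
Under H₁ (μ = 94): z_high = (93.5204 - 94)/1.7961 = -0.2670, z_low = (86.4796 - 94)/1.7961 = -4.1871
β = P(not reject | H₁) = Φ(-0.2670) - Φ(-4.1871) ≈ 0.3947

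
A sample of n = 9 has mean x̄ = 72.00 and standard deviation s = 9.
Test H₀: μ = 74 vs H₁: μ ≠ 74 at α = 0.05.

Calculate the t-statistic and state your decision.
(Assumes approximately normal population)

Answer: t = -0.6667, fail to reject H₀

Derivation:
df = n - 1 = 8
SE = s/√n = 9/√9 = 3.0000
t = (x̄ - μ₀)/SE = (72.00 - 74)/3.0000 = -0.6667
Critical value: t_{0.025,8} = ±2.306
p-value ≈ 0.5237
Decision: fail to reject H₀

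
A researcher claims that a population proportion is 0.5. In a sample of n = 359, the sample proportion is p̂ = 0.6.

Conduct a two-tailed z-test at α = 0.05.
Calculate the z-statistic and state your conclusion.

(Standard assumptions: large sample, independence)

Answer: z = 3.7895, reject H₀

Derivation:
H₀: p = 0.5, H₁: p ≠ 0.5
Standard error: SE = √(p₀(1-p₀)/n) = √(0.5×0.5/359) = 0.026389
z-statistic: z = (p̂ - p₀)/SE = (0.6 - 0.5)/0.026389 = 3.7895
Critical value: z_0.025 = ±1.960
p-value = 0.0002
Decision: reject H₀ at α = 0.05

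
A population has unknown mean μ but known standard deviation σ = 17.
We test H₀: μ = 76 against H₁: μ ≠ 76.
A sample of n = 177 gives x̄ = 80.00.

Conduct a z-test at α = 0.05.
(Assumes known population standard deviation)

Standard error: SE = σ/√n = 17/√177 = 1.2778
z-statistic: z = (x̄ - μ₀)/SE = (80.00 - 76)/1.2778 = 3.1304
Critical value: ±1.960
p-value = 0.0017
Decision: reject H₀

Answer: z = 3.1304, reject H₀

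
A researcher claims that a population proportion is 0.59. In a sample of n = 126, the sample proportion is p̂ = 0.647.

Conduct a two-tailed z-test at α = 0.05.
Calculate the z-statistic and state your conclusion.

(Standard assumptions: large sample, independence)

H₀: p = 0.59, H₁: p ≠ 0.59
Standard error: SE = √(p₀(1-p₀)/n) = √(0.59×0.41/126) = 0.043816
z-statistic: z = (p̂ - p₀)/SE = (0.647 - 0.59)/0.043816 = 1.3009
Critical value: z_0.025 = ±1.960
p-value = 0.1933
Decision: fail to reject H₀ at α = 0.05

Answer: z = 1.3009, fail to reject H₀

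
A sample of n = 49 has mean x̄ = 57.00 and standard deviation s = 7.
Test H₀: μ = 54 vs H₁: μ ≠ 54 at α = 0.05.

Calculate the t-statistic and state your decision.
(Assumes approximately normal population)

Answer: t = 3.0000, reject H₀

Derivation:
df = n - 1 = 48
SE = s/√n = 7/√49 = 1.0000
t = (x̄ - μ₀)/SE = (57.00 - 54)/1.0000 = 3.0000
Critical value: t_{0.025,48} = ±2.011
p-value ≈ 0.0043
Decision: reject H₀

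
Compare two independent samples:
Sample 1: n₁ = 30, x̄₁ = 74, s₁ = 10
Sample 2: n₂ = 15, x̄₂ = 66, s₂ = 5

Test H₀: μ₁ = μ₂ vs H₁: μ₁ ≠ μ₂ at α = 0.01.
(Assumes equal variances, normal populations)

Pooled variance: s²_p = [29×10² + 14×5²]/(43) = 75.5814
s_p = 8.6938
SE = s_p×√(1/n₁ + 1/n₂) = 8.6938×√(1/30 + 1/15) = 2.7492
t = (x̄₁ - x̄₂)/SE = (74 - 66)/2.7492 = 2.9099
df = 43, t-critical = ±2.695
Decision: reject H₀

Answer: t = 2.9099, reject H₀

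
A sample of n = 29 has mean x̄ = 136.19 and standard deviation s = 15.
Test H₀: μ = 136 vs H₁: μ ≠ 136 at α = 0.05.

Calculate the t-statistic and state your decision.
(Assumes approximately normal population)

df = n - 1 = 28
SE = s/√n = 15/√29 = 2.7854
t = (x̄ - μ₀)/SE = (136.19 - 136)/2.7854 = 0.0682
Critical value: t_{0.025,28} = ±2.048
p-value ≈ 0.9461
Decision: fail to reject H₀

Answer: t = 0.0682, fail to reject H₀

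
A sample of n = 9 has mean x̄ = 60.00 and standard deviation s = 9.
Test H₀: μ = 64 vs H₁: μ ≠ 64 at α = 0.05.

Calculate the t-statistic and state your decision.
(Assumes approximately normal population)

df = n - 1 = 8
SE = s/√n = 9/√9 = 3.0000
t = (x̄ - μ₀)/SE = (60.00 - 64)/3.0000 = -1.3333
Critical value: t_{0.025,8} = ±2.306
p-value ≈ 0.2191
Decision: fail to reject H₀

Answer: t = -1.3333, fail to reject H₀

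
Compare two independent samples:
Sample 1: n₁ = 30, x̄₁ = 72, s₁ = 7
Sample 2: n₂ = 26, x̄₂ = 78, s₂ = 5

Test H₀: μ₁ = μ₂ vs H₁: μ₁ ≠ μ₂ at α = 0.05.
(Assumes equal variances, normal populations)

Pooled variance: s²_p = [29×7² + 25×5²]/(54) = 37.8889
s_p = 6.1554
SE = s_p×√(1/n₁ + 1/n₂) = 6.1554×√(1/30 + 1/26) = 1.6493
t = (x̄₁ - x̄₂)/SE = (72 - 78)/1.6493 = -3.6379
df = 54, t-critical = ±2.005
Decision: reject H₀

Answer: t = -3.6379, reject H₀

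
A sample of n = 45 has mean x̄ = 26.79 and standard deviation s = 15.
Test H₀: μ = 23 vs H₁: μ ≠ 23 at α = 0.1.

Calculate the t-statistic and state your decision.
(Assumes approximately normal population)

df = n - 1 = 44
SE = s/√n = 15/√45 = 2.2361
t = (x̄ - μ₀)/SE = (26.79 - 23)/2.2361 = 1.6949
Critical value: t_{0.05,44} = ±1.680
p-value ≈ 0.0972
Decision: reject H₀

Answer: t = 1.6949, reject H₀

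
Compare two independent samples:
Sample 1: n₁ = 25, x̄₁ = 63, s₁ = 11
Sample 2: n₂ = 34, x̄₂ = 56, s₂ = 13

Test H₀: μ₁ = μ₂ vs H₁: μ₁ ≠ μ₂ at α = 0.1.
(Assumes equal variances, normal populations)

Pooled variance: s²_p = [24×11² + 33×13²]/(57) = 148.7895
s_p = 12.1979
SE = s_p×√(1/n₁ + 1/n₂) = 12.1979×√(1/25 + 1/34) = 3.2137
t = (x̄₁ - x̄₂)/SE = (63 - 56)/3.2137 = 2.1782
df = 57, t-critical = ±1.672
Decision: reject H₀

Answer: t = 2.1782, reject H₀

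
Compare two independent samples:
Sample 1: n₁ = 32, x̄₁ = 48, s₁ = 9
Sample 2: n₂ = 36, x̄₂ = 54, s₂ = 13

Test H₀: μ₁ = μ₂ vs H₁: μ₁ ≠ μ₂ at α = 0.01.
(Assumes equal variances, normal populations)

Pooled variance: s²_p = [31×9² + 35×13²]/(66) = 127.6667
s_p = 11.2990
SE = s_p×√(1/n₁ + 1/n₂) = 11.2990×√(1/32 + 1/36) = 2.7452
t = (x̄₁ - x̄₂)/SE = (48 - 54)/2.7452 = -2.1856
df = 66, t-critical = ±2.652
Decision: fail to reject H₀

Answer: t = -2.1856, fail to reject H₀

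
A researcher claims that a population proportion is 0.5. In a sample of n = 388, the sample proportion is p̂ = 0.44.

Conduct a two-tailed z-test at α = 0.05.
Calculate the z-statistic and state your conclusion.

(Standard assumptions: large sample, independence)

Answer: z = -2.3637, reject H₀

Derivation:
H₀: p = 0.5, H₁: p ≠ 0.5
Standard error: SE = √(p₀(1-p₀)/n) = √(0.5×0.5/388) = 0.025384
z-statistic: z = (p̂ - p₀)/SE = (0.44 - 0.5)/0.025384 = -2.3637
Critical value: z_0.025 = ±1.960
p-value = 0.0181
Decision: reject H₀ at α = 0.05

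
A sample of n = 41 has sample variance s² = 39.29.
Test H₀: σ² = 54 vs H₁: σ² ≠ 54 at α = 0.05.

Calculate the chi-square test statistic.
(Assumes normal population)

Answer: χ² = 29.1037, fail to reject H₀

Derivation:
df = n - 1 = 40
χ² = (n-1)s²/σ₀² = 40×39.29/54 = 29.1037
Critical values: χ²_{0.975,40} = 24.433, χ²_{0.025,40} = 59.342
Rejection region: χ² < 24.433 or χ² > 59.342
Decision: fail to reject H₀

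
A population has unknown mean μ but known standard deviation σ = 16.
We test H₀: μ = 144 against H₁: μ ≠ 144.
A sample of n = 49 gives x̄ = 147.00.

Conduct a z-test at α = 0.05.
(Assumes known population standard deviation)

Standard error: SE = σ/√n = 16/√49 = 2.2857
z-statistic: z = (x̄ - μ₀)/SE = (147.00 - 144)/2.2857 = 1.3125
Critical value: ±1.960
p-value = 0.1894
Decision: fail to reject H₀

Answer: z = 1.3125, fail to reject H₀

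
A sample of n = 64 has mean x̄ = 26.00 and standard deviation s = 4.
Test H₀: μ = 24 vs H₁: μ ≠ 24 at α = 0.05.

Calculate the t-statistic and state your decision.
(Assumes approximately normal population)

Answer: t = 4.0000, reject H₀

Derivation:
df = n - 1 = 63
SE = s/√n = 4/√64 = 0.5000
t = (x̄ - μ₀)/SE = (26.00 - 24)/0.5000 = 4.0000
Critical value: t_{0.025,63} = ±1.998
p-value ≈ 0.0002
Decision: reject H₀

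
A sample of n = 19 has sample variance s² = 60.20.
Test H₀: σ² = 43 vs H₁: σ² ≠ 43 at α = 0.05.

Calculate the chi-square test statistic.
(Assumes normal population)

Answer: χ² = 25.2000, fail to reject H₀

Derivation:
df = n - 1 = 18
χ² = (n-1)s²/σ₀² = 18×60.20/43 = 25.2000
Critical values: χ²_{0.975,18} = 8.231, χ²_{0.025,18} = 31.526
Rejection region: χ² < 8.231 or χ² > 31.526
Decision: fail to reject H₀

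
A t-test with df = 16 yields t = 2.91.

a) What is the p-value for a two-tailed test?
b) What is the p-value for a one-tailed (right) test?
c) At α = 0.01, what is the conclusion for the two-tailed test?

Answer: a) 0.0102, b) 0.0051, c) fail to reject H₀

Derivation:
Using t-distribution with df = 16:
a) Two-tailed: p = 2×P(T > 2.91) = 0.0102
b) One-tailed: p = P(T > 2.91) = 0.0051
c) 0.0102 ≥ 0.01, fail to reject H₀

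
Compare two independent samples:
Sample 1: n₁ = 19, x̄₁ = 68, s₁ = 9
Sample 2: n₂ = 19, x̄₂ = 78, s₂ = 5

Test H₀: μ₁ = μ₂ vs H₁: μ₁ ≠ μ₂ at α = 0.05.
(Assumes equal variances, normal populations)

Pooled variance: s²_p = [18×9² + 18×5²]/(36) = 53.0000
s_p = 7.2801
SE = s_p×√(1/n₁ + 1/n₂) = 7.2801×√(1/19 + 1/19) = 2.3620
t = (x̄₁ - x̄₂)/SE = (68 - 78)/2.3620 = -4.2337
df = 36, t-critical = ±2.028
Decision: reject H₀

Answer: t = -4.2337, reject H₀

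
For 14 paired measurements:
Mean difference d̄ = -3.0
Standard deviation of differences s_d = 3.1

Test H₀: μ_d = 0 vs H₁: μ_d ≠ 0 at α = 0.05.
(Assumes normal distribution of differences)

df = n - 1 = 13
SE = s_d/√n = 3.1/√14 = 0.8285
t = d̄/SE = -3.0/0.8285 = -3.6210
Critical value: t_{0.025,13} = ±2.160
p-value ≈ 0.0031
Decision: reject H₀

Answer: t = -3.6210, reject H₀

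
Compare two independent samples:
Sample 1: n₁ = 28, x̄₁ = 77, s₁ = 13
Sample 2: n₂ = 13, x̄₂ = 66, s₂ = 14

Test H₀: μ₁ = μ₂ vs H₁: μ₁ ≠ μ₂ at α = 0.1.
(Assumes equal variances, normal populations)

Pooled variance: s²_p = [27×13² + 12×14²]/(39) = 177.3077
s_p = 13.3157
SE = s_p×√(1/n₁ + 1/n₂) = 13.3157×√(1/28 + 1/13) = 4.4689
t = (x̄₁ - x̄₂)/SE = (77 - 66)/4.4689 = 2.4615
df = 39, t-critical = ±1.685
Decision: reject H₀

Answer: t = 2.4615, reject H₀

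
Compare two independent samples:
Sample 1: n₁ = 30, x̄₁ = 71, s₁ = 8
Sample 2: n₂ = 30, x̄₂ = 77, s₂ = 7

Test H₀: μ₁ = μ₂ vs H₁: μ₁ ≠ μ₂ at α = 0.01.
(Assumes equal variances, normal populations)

Answer: t = -3.0915, reject H₀

Derivation:
Pooled variance: s²_p = [29×8² + 29×7²]/(58) = 56.5000
s_p = 7.5166
SE = s_p×√(1/n₁ + 1/n₂) = 7.5166×√(1/30 + 1/30) = 1.9408
t = (x̄₁ - x̄₂)/SE = (71 - 77)/1.9408 = -3.0915
df = 58, t-critical = ±2.663
Decision: reject H₀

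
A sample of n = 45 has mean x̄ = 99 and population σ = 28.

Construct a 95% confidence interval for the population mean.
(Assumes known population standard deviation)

Answer: (90.8190, 107.1810)

Derivation:
Confidence level: 95%, α = 0.05
z_0.025 = 1.960
SE = σ/√n = 28/√45 = 4.1740
Margin of error = 1.960 × 4.1740 = 8.1810
CI: x̄ ± margin = 99 ± 8.1810
CI: (90.8190, 107.1810)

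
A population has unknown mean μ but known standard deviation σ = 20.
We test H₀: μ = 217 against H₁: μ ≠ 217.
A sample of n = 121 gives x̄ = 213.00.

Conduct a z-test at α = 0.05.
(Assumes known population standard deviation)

Standard error: SE = σ/√n = 20/√121 = 1.8182
z-statistic: z = (x̄ - μ₀)/SE = (213.00 - 217)/1.8182 = -2.2000
Critical value: ±1.960
p-value = 0.0278
Decision: reject H₀

Answer: z = -2.2000, reject H₀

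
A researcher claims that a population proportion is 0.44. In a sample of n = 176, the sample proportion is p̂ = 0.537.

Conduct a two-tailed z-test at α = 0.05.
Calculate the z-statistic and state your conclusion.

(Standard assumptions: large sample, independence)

Answer: z = 2.5924, reject H₀

Derivation:
H₀: p = 0.44, H₁: p ≠ 0.44
Standard error: SE = √(p₀(1-p₀)/n) = √(0.44×0.56/176) = 0.037417
z-statistic: z = (p̂ - p₀)/SE = (0.537 - 0.44)/0.037417 = 2.5924
Critical value: z_0.025 = ±1.960
p-value = 0.0095
Decision: reject H₀ at α = 0.05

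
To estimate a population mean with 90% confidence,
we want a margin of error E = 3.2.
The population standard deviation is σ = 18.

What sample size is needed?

z_0.05 = 1.645
n = (z×σ/E)² = (1.645×18/3.2)²
n = 85.6203
Round up: n = 86

Answer: n = 86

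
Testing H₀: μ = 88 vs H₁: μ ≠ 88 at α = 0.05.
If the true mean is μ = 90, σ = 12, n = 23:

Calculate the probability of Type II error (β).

Answer: β ≈ 0.8742

Derivation:
SE = σ/√n = 12/√23 = 2.5022
Critical values: μ₀ ± z_0.025×SE = 88 ± 1.960×2.5022
Acceptance region: (83.0957, 92.9043)
Under H₁ (μ = 90): z_high = (92.9043 - 90)/2.5022 = 1.1607, z_low = (83.0957 - 90)/2.5022 = -2.7593
β = P(not reject | H₁) = Φ(1.1607) - Φ(-2.7593) ≈ 0.8742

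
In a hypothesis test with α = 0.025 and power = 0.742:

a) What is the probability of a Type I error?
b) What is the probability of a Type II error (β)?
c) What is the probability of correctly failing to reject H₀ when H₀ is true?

a) Type I error probability = α = 0.025
b) Power = P(reject H₀ | H₁ true) = 1 - β = 0.742, so Type II error probability = β = 1 - Power = 0.258
c) P(fail to reject H₀ | H₀ true) = 1 - α = 0.975

Answer: a) 0.025, b) 0.258, c) 0.975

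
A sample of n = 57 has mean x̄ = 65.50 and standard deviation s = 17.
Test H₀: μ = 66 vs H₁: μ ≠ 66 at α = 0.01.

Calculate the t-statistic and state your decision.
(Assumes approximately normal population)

Answer: t = -0.2221, fail to reject H₀

Derivation:
df = n - 1 = 56
SE = s/√n = 17/√57 = 2.2517
t = (x̄ - μ₀)/SE = (65.50 - 66)/2.2517 = -0.2221
Critical value: t_{0.005,56} = ±2.667
p-value ≈ 0.8250
Decision: fail to reject H₀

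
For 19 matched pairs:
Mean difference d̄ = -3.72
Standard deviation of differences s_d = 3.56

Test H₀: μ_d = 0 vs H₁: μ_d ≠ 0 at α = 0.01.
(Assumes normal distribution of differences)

df = n - 1 = 18
SE = s_d/√n = 3.56/√19 = 0.8167
t = d̄/SE = -3.72/0.8167 = -4.5549
Critical value: t_{0.005,18} = ±2.878
p-value ≈ 0.0002
Decision: reject H₀

Answer: t = -4.5549, reject H₀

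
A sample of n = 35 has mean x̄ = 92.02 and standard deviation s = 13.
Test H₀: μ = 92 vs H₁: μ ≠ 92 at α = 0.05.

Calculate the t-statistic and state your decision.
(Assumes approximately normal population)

df = n - 1 = 34
SE = s/√n = 13/√35 = 2.1974
t = (x̄ - μ₀)/SE = (92.02 - 92)/2.1974 = 0.0091
Critical value: t_{0.025,34} = ±2.032
p-value ≈ 0.9928
Decision: fail to reject H₀

Answer: t = 0.0091, fail to reject H₀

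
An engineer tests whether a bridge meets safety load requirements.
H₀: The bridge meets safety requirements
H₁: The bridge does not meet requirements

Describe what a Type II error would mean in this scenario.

Answer: Declaring an unsafe bridge to be safe

Derivation:
Type I error (α): Rejecting H₀ when H₀ is true
Type II error (β): Failing to reject H₀ when H₁ is true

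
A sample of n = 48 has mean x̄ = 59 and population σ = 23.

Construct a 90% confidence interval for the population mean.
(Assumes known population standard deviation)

Confidence level: 90%, α = 0.1
z_0.05 = 1.645
SE = σ/√n = 23/√48 = 3.3198
Margin of error = 1.645 × 3.3198 = 5.4611
CI: x̄ ± margin = 59 ± 5.4611
CI: (53.5389, 64.4611)

Answer: (53.5389, 64.4611)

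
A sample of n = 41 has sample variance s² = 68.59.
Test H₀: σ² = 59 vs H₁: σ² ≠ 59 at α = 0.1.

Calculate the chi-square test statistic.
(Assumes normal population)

df = n - 1 = 40
χ² = (n-1)s²/σ₀² = 40×68.59/59 = 46.5017
Critical values: χ²_{0.95,40} = 26.509, χ²_{0.05,40} = 55.758
Rejection region: χ² < 26.509 or χ² > 55.758
Decision: fail to reject H₀

Answer: χ² = 46.5017, fail to reject H₀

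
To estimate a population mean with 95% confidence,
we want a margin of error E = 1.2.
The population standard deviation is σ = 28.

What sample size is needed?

z_0.025 = 1.960
n = (z×σ/E)² = (1.960×28/1.2)²
n = 2091.5378
Round up: n = 2092

Answer: n = 2092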